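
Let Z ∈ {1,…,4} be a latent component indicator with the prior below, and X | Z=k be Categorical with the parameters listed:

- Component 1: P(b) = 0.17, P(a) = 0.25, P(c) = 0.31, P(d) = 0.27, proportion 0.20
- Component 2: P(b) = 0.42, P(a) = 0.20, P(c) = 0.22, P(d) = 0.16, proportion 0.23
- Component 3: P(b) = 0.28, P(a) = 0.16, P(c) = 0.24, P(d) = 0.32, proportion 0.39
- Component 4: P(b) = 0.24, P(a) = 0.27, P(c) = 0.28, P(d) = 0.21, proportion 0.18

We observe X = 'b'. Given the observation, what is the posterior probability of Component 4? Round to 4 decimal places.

The responsibility of component k is π_k f_k(x) divided by Σ_j π_j f_j(x).
Categorical probabilities:
  f_1 = P(b | comp) = 0.17
  f_2 = P(b | comp) = 0.42
  f_3 = P(b | comp) = 0.28
  f_4 = P(b | comp) = 0.24
Multiply by the mixture weights:
  π_1·f_1 = 0.20 × 0.17 = 0.034
  π_2·f_2 = 0.23 × 0.42 = 0.0966
  π_3·f_3 = 0.39 × 0.28 = 0.1092
  π_4·f_4 = 0.18 × 0.24 = 0.0432
Normaliser: 0.034 + 0.0966 + 0.1092 + 0.0432 = 0.283
Responsibility of Component 4: 0.0432 / 0.283 ≈ 0.1527

0.1527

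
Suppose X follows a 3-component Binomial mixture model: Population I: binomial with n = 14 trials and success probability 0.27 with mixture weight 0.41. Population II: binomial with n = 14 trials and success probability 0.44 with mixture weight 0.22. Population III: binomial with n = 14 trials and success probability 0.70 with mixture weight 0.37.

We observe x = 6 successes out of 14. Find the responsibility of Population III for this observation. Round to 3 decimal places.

0.092

Posterior ∝ prior × likelihood, so P(k | x) ∝ π_k f_k(x); normalise over all components.
Component likelihoods at x = 6 successes out of 14:
  L_I = C(14,6)·0.27^6·0.73^8 = 3003·0.00038742·0.080646 = 0.0938255
  L_II = C(14,6)·0.44^6·0.56^8 = 3003·0.00725631·0.00967173 = 0.210754
  L_III = C(14,6)·0.70^6·0.30^8 = 3003·0.117649·6.561e-05 = 0.02318
Multiply by the mixture weights:
  π_I·L_I = 0.41 × 0.0938255 = 0.0384684
  π_II·L_II = 0.22 × 0.210754 = 0.0463659
  π_III·L_III = 0.37 × 0.02318 = 0.0085766
Normaliser: 0.0384684 + 0.0463659 + 0.0085766 = 0.0934109
Responsibility of Population III: 0.0085766 / 0.0934109 ≈ 0.092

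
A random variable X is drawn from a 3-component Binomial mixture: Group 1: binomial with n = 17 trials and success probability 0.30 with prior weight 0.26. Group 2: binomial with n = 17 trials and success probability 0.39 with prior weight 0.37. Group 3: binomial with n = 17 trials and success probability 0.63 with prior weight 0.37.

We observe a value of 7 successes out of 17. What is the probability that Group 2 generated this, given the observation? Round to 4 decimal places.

0.6109

Apply Bayes' rule: the posterior for each component is proportional to its prior times its likelihood at x.
Component likelihoods at x = 7 successes out of 17:
  p_1 = 0.120145
  p_2 = 0.190382
  p_3 = 0.0368363
Weight by the priors:
  π_1·p_1 = 0.26 × 0.120145 = 0.0312376
  π_2·p_2 = 0.37 × 0.190382 = 0.0704413
  π_3·p_3 = 0.37 × 0.0368363 = 0.0136294
Normaliser: 0.0312376 + 0.0704413 + 0.0136294 = 0.115308
So the posterior for Group 2 is 0.0704413 / 0.115308 ≈ 0.6109.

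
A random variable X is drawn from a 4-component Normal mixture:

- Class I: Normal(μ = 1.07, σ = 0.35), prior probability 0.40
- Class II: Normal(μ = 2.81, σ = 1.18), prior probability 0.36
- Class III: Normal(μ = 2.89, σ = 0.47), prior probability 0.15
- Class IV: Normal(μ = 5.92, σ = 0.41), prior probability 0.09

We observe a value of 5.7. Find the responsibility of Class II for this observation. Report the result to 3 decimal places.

The responsibility of component k is P(Z=k) f_k(x) divided by Σ_j P(Z=j) f_j(x).
Normal densities:
  p_I = 1.14061e-38
  p_II = 0.0168463
  p_III = 1.46844e-08
  p_IV = 0.842567
Weight by the priors:
  P(Z=I)·p_I = 0.40 × 1.14061e-38 = 4.56245e-39
  P(Z=II)·p_II = 0.36 × 0.0168463 = 0.00606465
  P(Z=III)·p_III = 0.15 × 1.46844e-08 = 2.20265e-09
  P(Z=IV)·p_IV = 0.09 × 0.842567 = 0.075831
Evidence: 4.56245e-39 + 0.00606465 + 2.20265e-09 + 0.075831 = 0.0818957
So the posterior for Class II is 0.00606465 / 0.0818957 ≈ 0.074.

0.074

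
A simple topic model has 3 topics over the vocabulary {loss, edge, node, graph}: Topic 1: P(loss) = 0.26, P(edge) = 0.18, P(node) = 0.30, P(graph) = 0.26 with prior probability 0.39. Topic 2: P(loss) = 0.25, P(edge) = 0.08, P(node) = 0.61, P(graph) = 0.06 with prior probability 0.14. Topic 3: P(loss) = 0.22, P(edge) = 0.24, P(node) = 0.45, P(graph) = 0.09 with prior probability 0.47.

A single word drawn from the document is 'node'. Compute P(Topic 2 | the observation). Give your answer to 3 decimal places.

The responsibility of component k is π_k f_k(x) divided by Σ_j π_j f_j(x).
Evaluate each component's likelihood at the observed value:
  f_1 = 0.3
  f_2 = 0.61
  f_3 = 0.45
Prior × likelihood for each component:
  π_1·f_1 = 0.39 × 0.3 = 0.117
  π_2·f_2 = 0.14 × 0.61 = 0.0854
  π_3·f_3 = 0.47 × 0.45 = 0.2115
Sum: 0.117 + 0.0854 + 0.2115 = 0.4139
P(Topic 2 | 'node') ≈ 0.206

0.206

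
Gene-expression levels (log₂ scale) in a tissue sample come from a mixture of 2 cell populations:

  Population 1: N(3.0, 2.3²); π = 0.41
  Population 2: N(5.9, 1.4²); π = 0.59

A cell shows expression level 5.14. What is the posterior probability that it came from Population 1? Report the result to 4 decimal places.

0.2412

P(component k | x) = w_k·f_k(x) / marginal(x), where marginal(x) = Σ_j w_j·f_j(x).
Component likelihoods at x = 5.14:
  L_1 = (1/(2.3·√(2π)))·exp(−(5.14−3.0)²/(2·2.3²)) = 0.173453·exp(-0.43285) = 0.112511
  L_2 = (1/(1.4·√(2π)))·exp(−(5.14−5.9)²/(2·1.4²)) = 0.284959·exp(-0.14735) = 0.245918
Prior × likelihood for each component:
  w_1·L_1 = 0.41 × 0.112511 = 0.0461296
  w_2·L_2 = 0.59 × 0.245918 = 0.145092
Denominator: 0.0461296 + 0.145092 = 0.191221
So the posterior for Population 1 is 0.0461296 / 0.191221 ≈ 0.2412.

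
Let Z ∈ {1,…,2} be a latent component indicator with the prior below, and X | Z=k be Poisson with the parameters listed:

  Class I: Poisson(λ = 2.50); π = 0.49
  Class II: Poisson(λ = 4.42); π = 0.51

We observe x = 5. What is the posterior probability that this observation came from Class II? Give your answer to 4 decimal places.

0.7250

By Bayes' theorem, P(k | x) = P(Z=k) f_k(x) / Σ_j P(Z=j) f_j(x).
Poisson probabilities:
  L_I = 0.0668009
  L_II = 0.16918
Weight by the priors:
  P(Z=I)·L_I = 0.49 × 0.0668009 = 0.0327325
  P(Z=II)·L_II = 0.51 × 0.16918 = 0.0862817
Sum: 0.0327325 + 0.0862817 = 0.119014
Responsibility of Class II: 0.0862817 / 0.119014 ≈ 0.7250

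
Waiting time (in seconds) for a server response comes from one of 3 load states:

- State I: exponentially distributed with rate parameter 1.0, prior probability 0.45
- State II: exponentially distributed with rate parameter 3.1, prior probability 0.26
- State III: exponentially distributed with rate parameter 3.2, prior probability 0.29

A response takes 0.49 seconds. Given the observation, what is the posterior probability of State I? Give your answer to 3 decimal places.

0.427

By Bayes' theorem, P(k | x) = P(Z=k) f_k(x) / Σ_j P(Z=j) f_j(x).
Component likelihoods at x = 0.49 seconds:
  L_I = 0.612626
  L_II = 0.678685
  L_III = 0.667077
Weight by the priors:
  P(Z=I)·L_I = 0.45 × 0.612626 = 0.275682
  P(Z=II)·L_II = 0.26 × 0.678685 = 0.176458
  P(Z=III)·L_III = 0.29 × 0.667077 = 0.193452
Marginal: 0.275682 + 0.176458 + 0.193452 = 0.645592
So the posterior for State I is 0.275682 / 0.645592 ≈ 0.427.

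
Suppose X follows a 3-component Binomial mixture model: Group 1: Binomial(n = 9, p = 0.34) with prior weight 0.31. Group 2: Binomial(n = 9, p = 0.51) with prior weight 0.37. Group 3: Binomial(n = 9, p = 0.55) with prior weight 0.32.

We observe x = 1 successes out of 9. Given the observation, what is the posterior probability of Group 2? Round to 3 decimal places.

0.133

P(component k | x) = π_k·f_k(x) / marginal(x), where marginal(x) = Σ_j π_j·f_j(x).
Component likelihoods at x = 1 successes out of 9:
  f_1 = C(9,1)·0.34^1·0.66^8 = 9·0.34·0.0360041 = 0.110172
  f_2 = C(9,1)·0.51^1·0.49^8 = 9·0.51·0.00332329 = 0.0152539
  f_3 = C(9,1)·0.55^1·0.45^8 = 9·0.55·0.00168151 = 0.00832349
Unnormalised posteriors:
  π_1·f_1 = 0.31 × 0.110172 = 0.0341535
  π_2·f_2 = 0.37 × 0.0152539 = 0.00564395
  π_3·f_3 = 0.32 × 0.00832349 = 0.00266352
Denominator: 0.0341535 + 0.00564395 + 0.00266352 = 0.0424609
So the posterior for Group 2 is 0.00564395 / 0.0424609 ≈ 0.133.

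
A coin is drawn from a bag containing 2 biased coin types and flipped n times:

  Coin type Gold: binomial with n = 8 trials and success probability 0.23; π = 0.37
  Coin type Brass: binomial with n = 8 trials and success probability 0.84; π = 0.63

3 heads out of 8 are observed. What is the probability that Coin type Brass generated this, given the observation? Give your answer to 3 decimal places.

0.031

P(component k | x) = π_k·f_k(x) / marginal(x), where marginal(x) = Σ_j π_j·f_j(x).
Binomial probabilities:
  L_Gold = C(8,3)·0.23^3·0.77^5 = 56·0.012167·0.270678 = 0.184427
  L_Brass = C(8,3)·0.84^3·0.16^5 = 56·0.592704·0.000104858 = 0.00348037
Weight by the priors:
  π_Gold·L_Gold = 0.37 × 0.184427 = 0.0682381
  π_Brass·L_Brass = 0.63 × 0.00348037 = 0.00219264
Normaliser: 0.0682381 + 0.00219264 = 0.0704307
Responsibility of Coin type Brass: 0.00219264 / 0.0704307 ≈ 0.031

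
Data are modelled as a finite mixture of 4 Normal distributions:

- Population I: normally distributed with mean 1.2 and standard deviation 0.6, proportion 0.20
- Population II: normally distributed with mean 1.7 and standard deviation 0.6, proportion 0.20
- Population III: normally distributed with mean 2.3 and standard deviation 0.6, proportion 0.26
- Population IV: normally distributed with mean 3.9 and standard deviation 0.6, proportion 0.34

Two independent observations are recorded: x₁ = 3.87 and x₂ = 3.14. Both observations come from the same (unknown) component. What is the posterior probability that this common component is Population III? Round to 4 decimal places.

0.0205

By Bayes' theorem, P(k | x) = π_k f_k(x) / Σ_j π_j f_j(x).
Since both observations come from the same component, the likelihood for component k is f_k(x₁)·f_k(x₂).
  L_I = [(1/(0.6·√(2π)))·exp(−(3.87−1.2)²/(2·0.6²)) = 0.664904·exp(-9.90125) = 3.33197e-05] × [0.00356948] = 1.18934e-07
  L_II = [(1/(0.6·√(2π)))·exp(−(3.87−1.7)²/(2·0.6²)) = 0.664904·exp(-6.54014) = 0.000960313] × [0.0373242] = 3.58429e-05
  L_III = [(1/(0.6·√(2π)))·exp(−(3.87−2.3)²/(2·0.6²)) = 0.664904·exp(-3.42347) = 0.0216752] × [0.249546] = 0.00540896
  L_IV = [(1/(0.6·√(2π)))·exp(−(3.87−3.9)²/(2·0.6²)) = 0.664904·exp(-0.00125) = 0.664073] × [0.298097] = 0.197958
Multiply by the mixture weights:
  π_I·L_I = 0.20 × 1.18934e-07 = 2.37868e-08
  π_II·L_II = 0.20 × 3.58429e-05 = 7.16858e-06
  π_III·L_III = 0.26 × 0.00540896 = 0.00140633
  π_IV·L_IV = 0.34 × 0.197958 = 0.0673059
Sum: 2.37868e-08 + 7.16858e-06 + 0.00140633 + 0.0673059 = 0.0687194
P(Population III | x₁,x₂) = 0.00140633 / 0.0687194 ≈ 0.0205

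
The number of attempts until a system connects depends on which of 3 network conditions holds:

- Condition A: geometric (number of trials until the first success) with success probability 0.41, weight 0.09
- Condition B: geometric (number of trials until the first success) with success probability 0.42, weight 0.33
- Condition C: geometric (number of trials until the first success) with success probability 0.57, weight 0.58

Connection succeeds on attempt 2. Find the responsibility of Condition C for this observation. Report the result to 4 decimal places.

0.5819

The responsibility of component k is π_k f_k(x) divided by Σ_j π_j f_j(x).
Geometric probabilities:
  p_A = 0.2419
  p_B = 0.2436
  p_C = 0.2451
Multiply by the mixture weights:
  π_A·p_A = 0.09 × 0.2419 = 0.021771
  π_B·p_B = 0.33 × 0.2436 = 0.080388
  π_C·p_C = 0.58 × 0.2451 = 0.142158
Denominator: 0.021771 + 0.080388 + 0.142158 = 0.244317
So the posterior for Condition C is 0.142158 / 0.244317 ≈ 0.5819.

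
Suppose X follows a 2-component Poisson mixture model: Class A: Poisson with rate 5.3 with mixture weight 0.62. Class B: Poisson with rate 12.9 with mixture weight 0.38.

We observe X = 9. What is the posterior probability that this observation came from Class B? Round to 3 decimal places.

By Bayes' theorem, P(k | x) = π_k f_k(x) / Σ_j π_j f_j(x).
Evaluate each component's likelihood at the observed value:
  p_A = 0.0453899
  p_B = 0.0680998
Prior × likelihood for each component:
  π_A·p_A = 0.62 × 0.0453899 = 0.0281417
  π_B·p_B = 0.38 × 0.0680998 = 0.0258779
Sum: 0.0281417 + 0.0258779 = 0.0540196
P(Class B | x) ≈ 0.479

0.479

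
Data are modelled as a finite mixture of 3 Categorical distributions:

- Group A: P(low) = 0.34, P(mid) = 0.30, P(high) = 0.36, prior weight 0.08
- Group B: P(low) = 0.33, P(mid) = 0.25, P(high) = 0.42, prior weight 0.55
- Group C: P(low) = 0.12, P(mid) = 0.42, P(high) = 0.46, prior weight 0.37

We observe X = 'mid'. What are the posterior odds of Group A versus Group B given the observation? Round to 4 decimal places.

0.1745

Only the two components matter; the odds are (π_i f_i(x)) / (π_j f_j(x)).
Evaluate each component's likelihood at the observed value:
  f_A = P(mid | comp) = 0.30
  f_B = P(mid | comp) = 0.25
  f_C = P(mid | comp) = 0.42
Odds = (0.08/0.55) × (0.3/0.25) = 0.145455 × 1.2 ≈ 0.1745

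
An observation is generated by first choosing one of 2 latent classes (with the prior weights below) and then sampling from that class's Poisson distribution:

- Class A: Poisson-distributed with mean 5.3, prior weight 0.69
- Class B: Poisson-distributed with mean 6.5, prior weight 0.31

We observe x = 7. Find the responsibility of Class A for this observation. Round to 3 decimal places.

Apply Bayes' rule: the posterior for each component is proportional to its prior times its likelihood at x.
Component likelihoods at x = 7:
  f_A = e^(−5.3)·5.3^7/7! = 0.116343
  f_B = e^(−6.5)·6.5^7/7! = 0.146234
Multiply by the mixture weights:
  P(Z=A)·f_A = 0.69 × 0.116343 = 0.0802766
  P(Z=B)·f_B = 0.31 × 0.146234 = 0.0453326
Denominator: 0.0802766 + 0.0453326 = 0.125609
P(Class A | data) ≈ 0.639

0.639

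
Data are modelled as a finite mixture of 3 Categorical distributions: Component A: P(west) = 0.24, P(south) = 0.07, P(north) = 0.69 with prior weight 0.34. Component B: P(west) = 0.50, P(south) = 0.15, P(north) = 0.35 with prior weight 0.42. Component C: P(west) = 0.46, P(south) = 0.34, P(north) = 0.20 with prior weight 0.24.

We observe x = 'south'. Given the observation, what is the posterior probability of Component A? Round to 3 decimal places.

The responsibility of component k is w_k f_k(x) divided by Σ_j w_j f_j(x).
Categorical probabilities:
  f_A = P(south | comp) = 0.07
  f_B = P(south | comp) = 0.15
  f_C = P(south | comp) = 0.34
Prior × likelihood for each component:
  w_A·f_A = 0.34 × 0.07 = 0.0238
  w_B·f_B = 0.42 × 0.15 = 0.063
  w_C·f_C = 0.24 × 0.34 = 0.0816
Evidence: 0.0238 + 0.063 + 0.0816 = 0.1684
Responsibility of Component A: 0.0238 / 0.1684 ≈ 0.141

0.141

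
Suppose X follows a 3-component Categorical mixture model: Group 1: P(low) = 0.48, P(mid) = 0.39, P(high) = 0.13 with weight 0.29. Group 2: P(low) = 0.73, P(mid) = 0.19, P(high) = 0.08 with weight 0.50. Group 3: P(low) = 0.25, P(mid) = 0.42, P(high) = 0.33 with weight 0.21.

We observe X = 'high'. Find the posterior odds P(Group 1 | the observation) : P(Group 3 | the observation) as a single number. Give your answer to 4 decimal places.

Since P(k|x) ∝ π_k f_k(x), the posterior odds are π_i f_i(x) / (π_j f_j(x)).
Component likelihoods at x = 'high':
  L_1 = 0.13
  L_2 = 0.08
  L_3 = 0.33
Posterior odds = (π_1·L_1) / (π_3·L_3) = (0.29·0.13) / (0.21·0.33) = 0.0377 / 0.0693 ≈ 0.5440

0.5440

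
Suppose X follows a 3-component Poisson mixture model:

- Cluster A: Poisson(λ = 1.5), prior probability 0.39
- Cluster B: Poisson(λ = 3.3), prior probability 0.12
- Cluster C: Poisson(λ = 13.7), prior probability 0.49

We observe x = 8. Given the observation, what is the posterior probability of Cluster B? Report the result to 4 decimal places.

0.0833

The responsibility of component k is π_k f_k(x) divided by Σ_j π_j f_j(x).
Component likelihoods at x = 8:
  f_A = 0.00014183
  f_B = 0.0128653
  f_C = 0.0345469
Prior × likelihood for each component:
  π_A·f_A = 0.39 × 0.00014183 = 5.53137e-05
  π_B·f_B = 0.12 × 0.0128653 = 0.00154383
  π_C·f_C = 0.49 × 0.0345469 = 0.016928
Marginal: 5.53137e-05 + 0.00154383 + 0.016928 = 0.0185271
P(Cluster B | the observation) ≈ 0.0833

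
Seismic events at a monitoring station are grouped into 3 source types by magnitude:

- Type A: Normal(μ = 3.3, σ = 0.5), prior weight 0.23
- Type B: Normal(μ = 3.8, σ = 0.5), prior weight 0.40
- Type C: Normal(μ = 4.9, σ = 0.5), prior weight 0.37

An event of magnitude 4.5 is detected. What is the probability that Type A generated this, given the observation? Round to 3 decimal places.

Posterior ∝ prior × likelihood, so P(k | x) ∝ P(Z=k) f_k(x); normalise over all components.
Component likelihoods at x = 4.5:
  f_A = 0.0447891
  f_B = 0.299455
  f_C = 0.579383
Unnormalised posteriors:
  P(Z=A)·f_A = 0.23 × 0.0447891 = 0.0103015
  P(Z=B)·f_B = 0.40 × 0.299455 = 0.119782
  P(Z=C)·f_C = 0.37 × 0.579383 = 0.214372
Normaliser: 0.0103015 + 0.119782 + 0.214372 = 0.344455
Responsibility of Type A: 0.0103015 / 0.344455 ≈ 0.030

0.030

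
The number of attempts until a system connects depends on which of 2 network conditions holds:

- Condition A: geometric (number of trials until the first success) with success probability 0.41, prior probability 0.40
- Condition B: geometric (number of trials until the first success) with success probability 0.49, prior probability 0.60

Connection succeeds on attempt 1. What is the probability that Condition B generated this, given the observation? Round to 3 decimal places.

The responsibility of component k is w_k f_k(x) divided by Σ_j w_j f_j(x).
Geometric probabilities:
  f_A = 0.41
  f_B = 0.49
Multiply by the mixture weights:
  w_A·f_A = 0.40 × 0.41 = 0.164
  w_B·f_B = 0.60 × 0.49 = 0.294
Sum: 0.164 + 0.294 = 0.458
P(Condition B | data) ≈ 0.642

0.642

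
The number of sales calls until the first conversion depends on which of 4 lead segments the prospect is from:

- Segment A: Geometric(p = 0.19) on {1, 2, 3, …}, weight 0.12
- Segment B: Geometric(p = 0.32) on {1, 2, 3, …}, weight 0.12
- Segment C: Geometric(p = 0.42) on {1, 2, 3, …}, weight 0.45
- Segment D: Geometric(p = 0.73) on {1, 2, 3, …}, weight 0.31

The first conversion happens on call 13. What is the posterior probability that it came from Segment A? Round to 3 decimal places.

P(component k | x) = π_k·f_k(x) / marginal(x), where marginal(x) = Σ_j π_j·f_j(x).
Component likelihoods at x = 13:
  L_A = 0.0151556
  L_B = 0.00312793
  L_C = 0.000608675
  L_D = 1.09569e-07
Weight by the priors:
  π_A·L_A = 0.12 × 0.0151556 = 0.00181867
  π_B·L_B = 0.12 × 0.00312793 = 0.000375352
  π_C·L_C = 0.45 × 0.000608675 = 0.000273904
  π_D·L_D = 0.31 × 1.09569e-07 = 3.39664e-08
Sum: 0.00181867 + 0.000375352 + 0.000273904 + 3.39664e-08 = 0.00246796
P(Segment A | data) = 0.00181867 / 0.00246796 ≈ 0.737

0.737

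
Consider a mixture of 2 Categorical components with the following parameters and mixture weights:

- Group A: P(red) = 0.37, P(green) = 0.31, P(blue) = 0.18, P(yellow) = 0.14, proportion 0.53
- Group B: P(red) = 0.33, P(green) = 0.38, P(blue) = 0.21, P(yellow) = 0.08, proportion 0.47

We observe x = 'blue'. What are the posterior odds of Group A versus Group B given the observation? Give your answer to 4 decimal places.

Only the two components matter; the odds are (w_i f_i(x)) / (w_j f_j(x)).
Component likelihoods at x = 'blue':
  p_A = 0.18
  p_B = 0.21
Odds = (0.53/0.47) × (0.18/0.21) = 1.12766 × 0.857143 ≈ 0.9666

0.9666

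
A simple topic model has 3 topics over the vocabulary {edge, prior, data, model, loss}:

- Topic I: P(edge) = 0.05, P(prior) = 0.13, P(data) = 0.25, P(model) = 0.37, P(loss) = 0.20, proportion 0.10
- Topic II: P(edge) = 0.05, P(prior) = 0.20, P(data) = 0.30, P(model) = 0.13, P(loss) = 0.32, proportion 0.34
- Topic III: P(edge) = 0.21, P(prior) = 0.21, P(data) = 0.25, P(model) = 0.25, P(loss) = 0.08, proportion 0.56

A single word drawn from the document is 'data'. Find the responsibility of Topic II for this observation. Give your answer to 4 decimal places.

By Bayes' theorem, P(k | x) = π_k f_k(x) / Σ_j π_j f_j(x).
Component likelihoods at x = 'data':
  L_I = P(data | comp) = 0.25
  L_II = P(data | comp) = 0.30
  L_III = P(data | comp) = 0.25
Prior × likelihood for each component:
  π_I·L_I = 0.10 × 0.25 = 0.025
  π_II·L_II = 0.34 × 0.3 = 0.102
  π_III·L_III = 0.56 × 0.25 = 0.14
Denominator: 0.025 + 0.102 + 0.14 = 0.267
So the posterior for Topic II is 0.102 / 0.267 ≈ 0.3820.

0.3820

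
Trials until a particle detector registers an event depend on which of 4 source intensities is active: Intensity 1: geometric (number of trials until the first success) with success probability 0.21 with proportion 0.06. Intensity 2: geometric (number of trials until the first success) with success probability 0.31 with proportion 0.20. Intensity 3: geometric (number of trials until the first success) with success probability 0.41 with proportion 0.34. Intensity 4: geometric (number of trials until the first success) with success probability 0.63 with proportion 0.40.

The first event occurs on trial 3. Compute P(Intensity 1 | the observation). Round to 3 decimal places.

By Bayes' theorem, P(k | x) = w_k f_k(x) / Σ_j w_j f_j(x).
Component likelihoods at x = 3:
  f_1 = 0.21·(1−0.21)^2 = 0.21·0.6241 = 0.131061
  f_2 = 0.31·(1−0.31)^2 = 0.31·0.4761 = 0.147591
  f_3 = 0.41·(1−0.41)^2 = 0.41·0.3481 = 0.142721
  f_4 = 0.63·(1−0.63)^2 = 0.63·0.1369 = 0.086247
Prior × likelihood for each component:
  w_1·f_1 = 0.06 × 0.131061 = 0.00786366
  w_2·f_2 = 0.20 × 0.147591 = 0.0295182
  w_3·f_3 = 0.34 × 0.142721 = 0.0485251
  w_4·f_4 = 0.40 × 0.086247 = 0.0344988
Normaliser: 0.00786366 + 0.0295182 + 0.0485251 + 0.0344988 = 0.120406
Responsibility of Intensity 1: 0.00786366 / 0.120406 ≈ 0.065

0.065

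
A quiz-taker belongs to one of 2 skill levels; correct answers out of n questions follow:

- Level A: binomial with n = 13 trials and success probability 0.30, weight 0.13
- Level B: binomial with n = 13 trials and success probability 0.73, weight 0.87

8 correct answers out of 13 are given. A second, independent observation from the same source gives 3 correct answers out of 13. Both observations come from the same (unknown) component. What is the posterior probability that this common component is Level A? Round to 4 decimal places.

By Bayes' theorem, P(k | x) = w_k f_k(x) / Σ_j w_j f_j(x).
Since both observations come from the same component, the likelihood for component k is f_k(x₁)·f_k(x₂).
  p_A = [C(13,8)·0.30^8·0.70^5 = 1287·6.561e-05·0.16807 = 0.0141918] × [0.218127] = 0.00309563
  p_B = [C(13,8)·0.73^8·0.27^5 = 1287·0.080646·0.00143489 = 0.148929] × [0.000229072] = 3.41156e-05
Multiply by the mixture weights:
  w_A·p_A = 0.13 × 0.00309563 = 0.000402432
  w_B·p_B = 0.87 × 3.41156e-05 = 2.96805e-05
Denominator: 0.000402432 + 2.96805e-05 = 0.000432112
P(Level A | x₁, x₂) ≈ 0.9313

0.9313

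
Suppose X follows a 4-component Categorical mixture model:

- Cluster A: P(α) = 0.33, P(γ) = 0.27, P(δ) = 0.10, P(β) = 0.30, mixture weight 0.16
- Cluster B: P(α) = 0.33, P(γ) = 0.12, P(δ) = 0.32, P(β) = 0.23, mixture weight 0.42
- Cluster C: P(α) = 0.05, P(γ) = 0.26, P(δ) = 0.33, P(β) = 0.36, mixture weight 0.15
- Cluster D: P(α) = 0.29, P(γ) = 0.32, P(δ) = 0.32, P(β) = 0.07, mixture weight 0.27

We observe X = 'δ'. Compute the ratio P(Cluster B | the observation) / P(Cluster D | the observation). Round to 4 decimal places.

The posterior odds equal the prior odds times the likelihood ratio: (P(Z=i)/P(Z=j))·(f_i(x)/f_j(x)).
Component likelihoods at x = 'δ':
  L_A = P(δ | comp) = 0.10
  L_B = P(δ | comp) = 0.32
  L_C = P(δ | comp) = 0.33
  L_D = P(δ | comp) = 0.32
0.1344 / 0.0864 ≈ 1.5556

1.5556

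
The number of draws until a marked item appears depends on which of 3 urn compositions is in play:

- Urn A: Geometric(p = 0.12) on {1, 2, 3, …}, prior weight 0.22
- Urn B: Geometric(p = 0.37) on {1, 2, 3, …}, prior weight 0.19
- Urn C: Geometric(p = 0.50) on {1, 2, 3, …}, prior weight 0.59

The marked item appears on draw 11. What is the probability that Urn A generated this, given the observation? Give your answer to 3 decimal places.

Posterior ∝ prior × likelihood, so P(k | x) ∝ w_k f_k(x); normalise over all components.
Evaluate each component's likelihood at the observed value:
  L_A = 0.0334201
  L_B = 0.00364424
  L_C = 0.000488281
Multiply by the mixture weights:
  w_A·L_A = 0.22 × 0.0334201 = 0.00735243
  w_B·L_B = 0.19 × 0.00364424 = 0.000692406
  w_C·L_C = 0.59 × 0.000488281 = 0.000288086
Sum: 0.00735243 + 0.000692406 + 0.000288086 = 0.00833292
P(Urn A | 11) ≈ 0.882

0.882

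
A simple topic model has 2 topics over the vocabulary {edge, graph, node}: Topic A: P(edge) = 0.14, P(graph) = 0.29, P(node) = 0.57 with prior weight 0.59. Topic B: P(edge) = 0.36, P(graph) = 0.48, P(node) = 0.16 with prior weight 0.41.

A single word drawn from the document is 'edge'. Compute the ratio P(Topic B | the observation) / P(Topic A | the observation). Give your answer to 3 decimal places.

Only the two components matter; the odds are (π_i f_i(x)) / (π_j f_j(x)).
Evaluate each component's likelihood at the observed value:
  p_A = P(edge | comp) = 0.14
  p_B = P(edge | comp) = 0.36
Posterior odds = (π_B·p_B) / (π_A·p_A) = (0.41·0.36) / (0.59·0.14) = 0.1476 / 0.0826 ≈ 1.787

1.787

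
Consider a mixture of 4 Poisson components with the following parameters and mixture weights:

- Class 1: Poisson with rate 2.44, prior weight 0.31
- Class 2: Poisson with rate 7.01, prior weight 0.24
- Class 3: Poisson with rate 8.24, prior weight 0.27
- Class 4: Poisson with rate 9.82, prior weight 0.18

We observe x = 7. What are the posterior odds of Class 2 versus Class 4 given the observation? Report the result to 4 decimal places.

2.0920

The posterior odds equal the prior odds times the likelihood ratio: (w_i/w_j)·(f_i(x)/f_j(x)).
Component likelihoods at x = 7:
  f_1 = 0.00890471
  f_2 = 0.149002
  f_3 = 0.135043
  f_4 = 0.0949682
Posterior odds = (w_2·f_2) / (w_4·f_4) = (0.24·0.149002) / (0.18·0.0949682) = 0.0357604 / 0.0170943 ≈ 2.0920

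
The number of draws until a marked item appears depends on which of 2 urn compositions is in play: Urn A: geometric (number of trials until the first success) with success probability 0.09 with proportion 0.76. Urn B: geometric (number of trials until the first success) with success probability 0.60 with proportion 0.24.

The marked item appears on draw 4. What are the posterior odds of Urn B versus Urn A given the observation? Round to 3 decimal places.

The posterior odds equal the prior odds times the likelihood ratio: (P(Z=i)/P(Z=j))·(f_i(x)/f_j(x)).
Geometric probabilities:
  p_A = 0.09·(1−0.09)^3 = 0.09·0.753571 = 0.0678214
  p_B = 0.60·(1−0.60)^3 = 0.60·0.064 = 0.0384
Posterior odds = (P(Z=B)·p_B) / (P(Z=A)·p_A) = (0.24·0.0384) / (0.76·0.0678214) = 0.009216 / 0.0515443 ≈ 0.179

0.179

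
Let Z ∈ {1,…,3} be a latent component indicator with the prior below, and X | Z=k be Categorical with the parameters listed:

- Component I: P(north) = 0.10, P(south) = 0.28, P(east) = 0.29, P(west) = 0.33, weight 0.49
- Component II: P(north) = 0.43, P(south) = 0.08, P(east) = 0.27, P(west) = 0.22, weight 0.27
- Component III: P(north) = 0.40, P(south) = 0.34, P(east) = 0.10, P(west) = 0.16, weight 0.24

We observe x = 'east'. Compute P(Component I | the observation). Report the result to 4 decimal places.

0.5946

The responsibility of component k is w_k f_k(x) divided by Σ_j w_j f_j(x).
Component likelihoods at x = 'east':
  p_I = P(east | comp) = 0.29
  p_II = P(east | comp) = 0.27
  p_III = P(east | comp) = 0.10
Prior × likelihood for each component:
  w_I·p_I = 0.49 × 0.29 = 0.1421
  w_II·p_II = 0.27 × 0.27 = 0.0729
  w_III·p_III = 0.24 × 0.1 = 0.024
Sum: 0.1421 + 0.0729 + 0.024 = 0.239
Responsibility of Component I: 0.1421 / 0.239 ≈ 0.5946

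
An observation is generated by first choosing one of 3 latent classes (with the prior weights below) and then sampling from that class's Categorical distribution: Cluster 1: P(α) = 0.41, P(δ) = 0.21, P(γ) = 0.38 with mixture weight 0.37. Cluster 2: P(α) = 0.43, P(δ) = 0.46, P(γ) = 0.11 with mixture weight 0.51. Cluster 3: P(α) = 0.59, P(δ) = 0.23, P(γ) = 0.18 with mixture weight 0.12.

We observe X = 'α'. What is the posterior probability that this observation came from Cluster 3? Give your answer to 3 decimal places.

0.160

Apply Bayes' rule: the posterior for each component is proportional to its prior times its likelihood at x.
Categorical probabilities:
  L_1 = 0.41
  L_2 = 0.43
  L_3 = 0.59
Multiply by the mixture weights:
  π_1·L_1 = 0.37 × 0.41 = 0.1517
  π_2·L_2 = 0.51 × 0.43 = 0.2193
  π_3·L_3 = 0.12 × 0.59 = 0.0708
Evidence: 0.1517 + 0.2193 + 0.0708 = 0.4418
P(Cluster 3 | data) = 0.0708 / 0.4418 ≈ 0.160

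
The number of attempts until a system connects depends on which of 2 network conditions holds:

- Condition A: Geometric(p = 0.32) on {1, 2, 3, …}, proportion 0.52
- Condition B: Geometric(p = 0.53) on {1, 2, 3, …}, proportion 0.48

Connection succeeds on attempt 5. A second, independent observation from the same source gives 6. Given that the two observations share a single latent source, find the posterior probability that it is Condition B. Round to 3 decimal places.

0.084

Posterior ∝ prior × likelihood, so P(k | x) ∝ P(Z=k) f_k(x); normalise over all components.
Since both observations come from the same component, the likelihood for component k is f_k(x₁)·f_k(x₂).
  f_A = [0.32·(1−0.32)^4 = 0.32·0.213814 = 0.0684204] × [0.0465259] = 0.00318332
  f_B = [0.53·(1−0.53)^4 = 0.53·0.0487968 = 0.0258623] × [0.0121553] = 0.000314364
Unnormalised posteriors:
  P(Z=A)·f_A = 0.52 × 0.00318332 = 0.00165533
  P(Z=B)·f_B = 0.48 × 0.000314364 = 0.000150895
Sum: 0.00165533 + 0.000150895 = 0.00180622
Responsibility of Condition B: 0.000150895 / 0.00180622 ≈ 0.084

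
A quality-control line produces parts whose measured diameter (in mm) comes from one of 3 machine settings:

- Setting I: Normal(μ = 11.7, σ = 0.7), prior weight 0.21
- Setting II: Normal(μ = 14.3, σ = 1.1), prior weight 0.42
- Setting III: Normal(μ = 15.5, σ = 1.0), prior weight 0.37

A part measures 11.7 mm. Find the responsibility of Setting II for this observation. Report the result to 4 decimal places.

P(component k | x) = π_k·f_k(x) / marginal(x), where marginal(x) = Σ_j π_j·f_j(x).
Normal densities:
  L_I = (1/(0.7·√(2π)))·exp(−(11.7−11.7)²/(2·0.7²)) = 0.569918·exp(-0.00000) = 0.569918
  L_II = (1/(1.1·√(2π)))·exp(−(11.7−14.3)²/(2·1.1²)) = 0.362675·exp(-2.79339) = 0.0222006
  L_III = (1/(1.0·√(2π)))·exp(−(11.7−15.5)²/(2·1.0²)) = 0.398942·exp(-7.22000) = 0.000291947
Weight by the priors:
  π_I·L_I = 0.21 × 0.569918 = 0.119683
  π_II·L_II = 0.42 × 0.0222006 = 0.00932424
  π_III·L_III = 0.37 × 0.000291947 = 0.00010802
Sum: 0.119683 + 0.00932424 + 0.00010802 = 0.129115
Responsibility of Setting II: 0.00932424 / 0.129115 ≈ 0.0722

0.0722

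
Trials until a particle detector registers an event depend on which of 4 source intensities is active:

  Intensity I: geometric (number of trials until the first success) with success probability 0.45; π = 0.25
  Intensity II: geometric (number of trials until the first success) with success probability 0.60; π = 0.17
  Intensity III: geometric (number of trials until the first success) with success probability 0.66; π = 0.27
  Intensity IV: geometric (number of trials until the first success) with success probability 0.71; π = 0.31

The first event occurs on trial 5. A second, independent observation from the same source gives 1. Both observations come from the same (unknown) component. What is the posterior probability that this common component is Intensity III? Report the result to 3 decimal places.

0.177

By Bayes' theorem, P(k | x) = π_k f_k(x) / Σ_j π_j f_j(x).
Since both observations come from the same component, the likelihood for component k is f_k(x₁)·f_k(x₂).
  L_I = [0.45·(1−0.45)^4 = 0.45·0.0915063 = 0.0411778] × [0.45] = 0.01853
  L_II = [0.60·(1−0.60)^4 = 0.60·0.0256 = 0.01536] × [0.6] = 0.009216
  L_III = [0.66·(1−0.66)^4 = 0.66·0.0133634 = 0.00881982] × [0.66] = 0.00582108
  L_IV = [0.71·(1−0.71)^4 = 0.71·0.00707281 = 0.0050217] × [0.71] = 0.0035654
Prior × likelihood for each component:
  π_I·L_I = 0.25 × 0.01853 = 0.0046325
  π_II·L_II = 0.17 × 0.009216 = 0.00156672
  π_III·L_III = 0.27 × 0.00582108 = 0.00157169
  π_IV·L_IV = 0.31 × 0.0035654 = 0.00110528
Evidence: 0.0046325 + 0.00156672 + 0.00157169 + 0.00110528 = 0.00887619
So the posterior for Intensity III is 0.00157169 / 0.00887619 ≈ 0.177.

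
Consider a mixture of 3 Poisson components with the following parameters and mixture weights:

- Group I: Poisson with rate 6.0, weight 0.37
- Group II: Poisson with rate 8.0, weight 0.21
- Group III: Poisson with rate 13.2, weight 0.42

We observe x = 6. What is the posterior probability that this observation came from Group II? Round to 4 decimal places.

Apply Bayes' rule: the posterior for each component is proportional to its prior times its likelihood at x.
Component likelihoods at x = 6:
  L_I = 0.160623
  L_II = 0.122138
  L_III = 0.0135964
Multiply by the mixture weights:
  π_I·L_I = 0.37 × 0.160623 = 0.0594306
  π_II·L_II = 0.21 × 0.122138 = 0.025649
  π_III·L_III = 0.42 × 0.0135964 = 0.00571049
Denominator: 0.0594306 + 0.025649 + 0.00571049 = 0.0907901
P(Group II | data) ≈ 0.2825

0.2825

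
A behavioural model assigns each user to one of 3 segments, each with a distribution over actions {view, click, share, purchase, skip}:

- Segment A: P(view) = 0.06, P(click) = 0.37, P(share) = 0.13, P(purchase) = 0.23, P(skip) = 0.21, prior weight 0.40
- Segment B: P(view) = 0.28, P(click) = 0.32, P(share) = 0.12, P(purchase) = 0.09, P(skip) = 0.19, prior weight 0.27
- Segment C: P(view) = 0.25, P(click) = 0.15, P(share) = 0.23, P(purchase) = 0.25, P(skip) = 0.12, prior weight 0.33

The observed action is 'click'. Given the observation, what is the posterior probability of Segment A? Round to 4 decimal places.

0.5213

Posterior ∝ prior × likelihood, so P(k | x) ∝ π_k f_k(x); normalise over all components.
Component likelihoods at x = 'click':
  L_A = P(click | comp) = 0.37
  L_B = P(click | comp) = 0.32
  L_C = P(click | comp) = 0.15
Multiply by the mixture weights:
  π_A·L_A = 0.40 × 0.37 = 0.148
  π_B·L_B = 0.27 × 0.32 = 0.0864
  π_C·L_C = 0.33 × 0.15 = 0.0495
Sum: 0.148 + 0.0864 + 0.0495 = 0.2839
P(Segment A | data) ≈ 0.5213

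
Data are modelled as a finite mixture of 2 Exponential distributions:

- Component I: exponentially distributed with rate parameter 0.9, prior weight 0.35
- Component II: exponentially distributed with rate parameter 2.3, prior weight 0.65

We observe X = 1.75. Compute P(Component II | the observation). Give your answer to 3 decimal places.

0.291

P(component k | x) = P(Z=k)·f_k(x) / marginal(x), where marginal(x) = Σ_j P(Z=j)·f_j(x).
Component likelihoods at x = 1.75:
  f_I = 0.9·e^(−0.9·1.75) = 0.9·e^(−1.5750) = 0.186307
  f_II = 2.3·e^(−2.3·1.75) = 2.3·e^(−4.0250) = 0.0410859
Unnormalised posteriors:
  P(Z=I)·f_I = 0.35 × 0.186307 = 0.0652074
  P(Z=II)·f_II = 0.65 × 0.0410859 = 0.0267058
Evidence: 0.0652074 + 0.0267058 = 0.0919132
So the posterior for Component II is 0.0267058 / 0.0919132 ≈ 0.291.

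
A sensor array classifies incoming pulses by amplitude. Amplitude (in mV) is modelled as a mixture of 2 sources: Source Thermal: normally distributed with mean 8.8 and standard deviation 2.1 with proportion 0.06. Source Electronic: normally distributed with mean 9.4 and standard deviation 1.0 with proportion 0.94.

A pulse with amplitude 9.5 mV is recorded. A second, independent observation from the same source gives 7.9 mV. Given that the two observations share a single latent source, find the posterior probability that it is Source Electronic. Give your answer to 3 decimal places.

0.963

Posterior ∝ prior × likelihood, so P(k | x) ∝ π_k f_k(x); normalise over all components.
Since both observations come from the same component, the likelihood for component k is f_k(x₁)·f_k(x₂).
  L_Thermal = [0.179706] × [0.173303] = 0.0311437
  L_Electronic = [0.396953] × [0.129518] = 0.0514123
Prior × likelihood for each component:
  π_Thermal·L_Thermal = 0.06 × 0.0311437 = 0.00186862
  π_Electronic·L_Electronic = 0.94 × 0.0514123 = 0.0483276
Marginal: 0.00186862 + 0.0483276 = 0.0501962
P(Source Electronic | x) = 0.0483276 / 0.0501962 ≈ 0.963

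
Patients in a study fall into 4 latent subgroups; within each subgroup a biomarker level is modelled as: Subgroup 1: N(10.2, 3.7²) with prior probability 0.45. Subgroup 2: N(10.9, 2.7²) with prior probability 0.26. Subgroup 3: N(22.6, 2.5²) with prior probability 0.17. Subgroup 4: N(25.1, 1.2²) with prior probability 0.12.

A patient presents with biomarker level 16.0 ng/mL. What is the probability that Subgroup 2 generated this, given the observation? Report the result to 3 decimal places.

0.300

By Bayes' theorem, P(k | x) = π_k f_k(x) / Σ_j π_j f_j(x).
Component likelihoods at x = 16.0 ng/mL:
  L_1 = (1/(3.7·√(2π)))·exp(−(16.0−10.2)²/(2·3.7²)) = 0.107822·exp(-1.22863) = 0.0315587
  L_2 = (1/(2.7·√(2π)))·exp(−(16.0−10.9)²/(2·2.7²)) = 0.147756·exp(-1.78395) = 0.0248191
  L_3 = (1/(2.5·√(2π)))·exp(−(16.0−22.6)²/(2·2.5²)) = 0.159577·exp(-3.48480) = 0.00489261
  L_4 = (1/(1.2·√(2π)))·exp(−(16.0−25.1)²/(2·1.2²)) = 0.332452·exp(-28.75347) = 1.08207e-13
Unnormalised posteriors:
  π_1·L_1 = 0.45 × 0.0315587 = 0.0142014
  π_2·L_2 = 0.26 × 0.0248191 = 0.00645297
  π_3·L_3 = 0.17 × 0.00489261 = 0.000831744
  π_4·L_4 = 0.12 × 1.08207e-13 = 1.29848e-14
Denominator: 0.0142014 + 0.00645297 + 0.000831744 + 1.29848e-14 = 0.0214861
So the posterior for Subgroup 2 is 0.00645297 / 0.0214861 ≈ 0.300.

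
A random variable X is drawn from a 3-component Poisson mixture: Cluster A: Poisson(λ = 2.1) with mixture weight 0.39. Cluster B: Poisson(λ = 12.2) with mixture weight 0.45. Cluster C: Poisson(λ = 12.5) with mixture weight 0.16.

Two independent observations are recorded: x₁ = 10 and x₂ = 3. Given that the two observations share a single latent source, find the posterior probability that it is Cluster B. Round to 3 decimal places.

P(component k | x) = w_k·f_k(x) / marginal(x), where marginal(x) = Σ_j w_j·f_j(x).
Since both observations come from the same component, the likelihood for component k is f_k(x₁)·f_k(x₂).
  p_A = [e^(−2.1)·2.1^10/10! = 5.62874e-05] × [0.189011] = 1.0639e-05
  p_B = [e^(−12.2)·12.2^10/10! = 0.101261] × [0.00152242] = 0.000154162
  p_C = [e^(−12.5)·12.5^10/10! = 0.0956436] × [0.0012131] = 0.000116026
Weight by the priors:
  w_A·p_A = 0.39 × 1.0639e-05 = 4.1492e-06
  w_B·p_B = 0.45 × 0.000154162 = 6.9373e-05
  w_C·p_C = 0.16 × 0.000116026 = 1.85641e-05
Evidence: 4.1492e-06 + 6.9373e-05 + 1.85641e-05 = 9.20863e-05
P(Cluster B | data) ≈ 0.753

0.753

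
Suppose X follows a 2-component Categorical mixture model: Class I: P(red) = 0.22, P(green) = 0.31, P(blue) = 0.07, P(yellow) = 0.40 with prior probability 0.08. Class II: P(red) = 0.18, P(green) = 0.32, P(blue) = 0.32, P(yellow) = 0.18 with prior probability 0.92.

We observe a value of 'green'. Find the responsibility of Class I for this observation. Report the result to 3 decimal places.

The responsibility of component k is P(Z=k) f_k(x) divided by Σ_j P(Z=j) f_j(x).
Categorical probabilities:
  f_I = 0.31
  f_II = 0.32
Weight by the priors:
  P(Z=I)·f_I = 0.08 × 0.31 = 0.0248
  P(Z=II)·f_II = 0.92 × 0.32 = 0.2944
Normaliser: 0.0248 + 0.2944 = 0.3192
Responsibility of Class I: 0.0248 / 0.3192 ≈ 0.078

0.078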